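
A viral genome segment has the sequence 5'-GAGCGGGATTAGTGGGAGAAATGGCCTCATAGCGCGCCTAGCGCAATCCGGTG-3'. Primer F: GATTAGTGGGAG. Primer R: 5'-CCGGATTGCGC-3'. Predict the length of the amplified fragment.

Forward primer GATTAGTGGGAG is found on the top strand at positions 7–18.
The reverse primer's reverse complement is GCGCAATCCGG, which matches the template at positions 41–51.
Product length = (reverse-primer end) − (forward-primer start) + 1 = 51 − 7 + 1 = 45 bp.

45 bp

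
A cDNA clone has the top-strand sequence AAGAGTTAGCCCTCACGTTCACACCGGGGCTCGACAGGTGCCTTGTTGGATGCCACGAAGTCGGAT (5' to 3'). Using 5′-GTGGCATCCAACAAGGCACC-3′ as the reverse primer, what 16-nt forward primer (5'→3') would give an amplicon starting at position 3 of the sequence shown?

5'-GAGTTAGCCCTCACGT-3'

The reverse primer's reverse complement GGTGCCTTGTTGGATGCCAC matches the template at positions 37–56; the product starts at position 3.
The forward primer is identical to the top strand over positions 3–18: GAGTTAGCCCTCACGT.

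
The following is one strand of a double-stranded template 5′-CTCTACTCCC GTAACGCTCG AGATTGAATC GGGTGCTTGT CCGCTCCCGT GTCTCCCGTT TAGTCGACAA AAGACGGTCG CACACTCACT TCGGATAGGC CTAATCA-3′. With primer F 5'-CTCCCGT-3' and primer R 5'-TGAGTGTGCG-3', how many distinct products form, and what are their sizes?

Three products: 83 bp, 45 bp, 36 bp

The forward primer CTCCCGT matches the top strand at positions 6–12, 44–50, 53–59.
The reverse primer's reverse complement is CGCACACTCA, matching at positions 79–88.
Each forward site pairs with the reverse site to give a product ending at position 88: sizes 83, 45, 36 bp.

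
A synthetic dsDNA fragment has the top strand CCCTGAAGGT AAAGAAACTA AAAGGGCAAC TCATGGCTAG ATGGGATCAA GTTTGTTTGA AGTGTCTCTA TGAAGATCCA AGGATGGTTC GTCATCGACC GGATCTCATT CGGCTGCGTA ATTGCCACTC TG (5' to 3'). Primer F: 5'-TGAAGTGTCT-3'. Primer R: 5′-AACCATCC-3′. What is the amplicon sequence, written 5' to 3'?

5'-TGAAGTGTCTCTATGAAGATCCAAGGATGGTT-3'

The forward primer matches the template at positions 58–67.
Taking the reverse complement of AACCATCC gives GGATGGTT, found at positions 82–89 on the template; the primer anneals here to the top strand with its 3' end pointing upstream.
The product is the template from position 58 through 89 (32 bp).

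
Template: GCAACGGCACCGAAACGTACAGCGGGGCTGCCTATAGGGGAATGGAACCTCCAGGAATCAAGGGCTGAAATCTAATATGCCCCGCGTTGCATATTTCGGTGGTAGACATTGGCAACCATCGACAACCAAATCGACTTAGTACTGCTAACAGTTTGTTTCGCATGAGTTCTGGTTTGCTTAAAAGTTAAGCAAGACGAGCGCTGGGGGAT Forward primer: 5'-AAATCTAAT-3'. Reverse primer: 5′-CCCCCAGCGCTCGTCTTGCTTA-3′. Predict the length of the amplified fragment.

140 bp

The forward primer matches the template at positions 68–76.
The reverse primer's reverse complement is TAAGCAAGACGAGCGCTGGGGG, which matches the template at positions 186–207.
Product length = (reverse-primer end) − (forward-primer start) + 1 = 207 − 68 + 1 = 140 bp.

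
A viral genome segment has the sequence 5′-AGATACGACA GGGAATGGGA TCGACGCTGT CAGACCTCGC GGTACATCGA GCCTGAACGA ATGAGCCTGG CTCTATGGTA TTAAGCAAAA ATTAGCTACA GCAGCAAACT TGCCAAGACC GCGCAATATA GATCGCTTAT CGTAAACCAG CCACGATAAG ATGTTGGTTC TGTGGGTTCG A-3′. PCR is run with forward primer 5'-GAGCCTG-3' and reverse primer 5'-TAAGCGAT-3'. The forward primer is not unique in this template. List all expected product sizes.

The forward primer GAGCCTG matches the top strand at positions 49–55, 63–69.
The reverse primer's reverse complement is ATCGCTTA, matching at positions 132–139.
Each forward site pairs with the reverse site to give a product ending at position 139: sizes 91, 77 bp.

91 bp, 77 bp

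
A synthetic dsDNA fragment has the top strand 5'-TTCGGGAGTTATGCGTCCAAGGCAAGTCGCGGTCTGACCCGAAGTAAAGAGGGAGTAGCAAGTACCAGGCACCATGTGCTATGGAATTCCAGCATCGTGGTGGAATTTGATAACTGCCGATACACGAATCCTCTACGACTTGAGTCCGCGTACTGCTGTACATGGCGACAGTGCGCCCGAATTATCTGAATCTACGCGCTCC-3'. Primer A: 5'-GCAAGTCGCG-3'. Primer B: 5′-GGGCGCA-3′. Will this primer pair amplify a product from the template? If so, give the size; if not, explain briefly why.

Primer A (GCAAGTCGCG) matches the top strand at positions 22–31; it acts as a forward primer.
Primer B's reverse complement is TGCGCCC, matching the top strand at positions 172–178; it acts as a reverse primer.
The 3' ends face each other across positions 22–178, giving a 157 bp product.

Yes — a 157 bp product.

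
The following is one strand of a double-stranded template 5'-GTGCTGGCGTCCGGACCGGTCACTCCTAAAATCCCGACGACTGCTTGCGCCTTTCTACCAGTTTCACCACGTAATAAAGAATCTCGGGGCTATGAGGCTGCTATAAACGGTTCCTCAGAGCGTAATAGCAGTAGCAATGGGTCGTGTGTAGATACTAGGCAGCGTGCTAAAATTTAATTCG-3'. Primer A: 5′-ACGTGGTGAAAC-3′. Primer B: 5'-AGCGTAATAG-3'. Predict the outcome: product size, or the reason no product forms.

Primer A (ACGTGGTGAAAC) has reverse complement GTTTCACCACGT, which matches the top strand at positions 61–72; primer A anneals to the top strand there with its 3' end pointing upstream toward position 61.
Primer B (AGCGTAATAG) matches the top strand directly at positions 119–128; it anneals to the bottom strand with its 3' end pointing downstream toward position 128.
The 3' ends diverge (primer A extends toward position 1, primer B toward position 181), so the primers never converge on a shared product.

No product — the primers' 3' ends point away from each other.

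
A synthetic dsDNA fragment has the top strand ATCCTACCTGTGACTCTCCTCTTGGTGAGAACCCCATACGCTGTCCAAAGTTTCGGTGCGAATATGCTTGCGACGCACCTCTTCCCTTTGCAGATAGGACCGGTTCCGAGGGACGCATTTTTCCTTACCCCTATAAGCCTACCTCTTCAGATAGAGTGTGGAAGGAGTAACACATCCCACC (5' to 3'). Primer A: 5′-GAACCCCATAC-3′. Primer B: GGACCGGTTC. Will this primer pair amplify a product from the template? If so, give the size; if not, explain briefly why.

No product — both primers anneal to the same strand and extend in the same direction.

Primer A (GAACCCCATAC) matches the top strand at positions 29–39 (3' end points downstream).
Primer B (GGACCGGTTC) also matches the top strand directly, at positions 97–106 — its reverse complement GAACCGGTCC is not present.
Both primers anneal to the bottom strand with 3' ends pointing the same way, so neither can prime synthesis back toward the other.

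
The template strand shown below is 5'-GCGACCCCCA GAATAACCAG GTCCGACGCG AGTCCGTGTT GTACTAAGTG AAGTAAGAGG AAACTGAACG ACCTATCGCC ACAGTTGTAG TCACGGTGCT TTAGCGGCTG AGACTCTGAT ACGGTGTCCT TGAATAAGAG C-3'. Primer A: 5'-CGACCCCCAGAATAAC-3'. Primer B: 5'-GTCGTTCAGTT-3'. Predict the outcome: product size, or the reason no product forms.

Yes — a 71 bp product.

Primer A (CGACCCCCAGAATAAC) matches the top strand at positions 2–17; it acts as a forward primer.
Primer B's reverse complement is AACTGAACGAC, matching the top strand at positions 62–72; it acts as a reverse primer.
The 3' ends face each other across positions 2–72, giving a 71 bp product.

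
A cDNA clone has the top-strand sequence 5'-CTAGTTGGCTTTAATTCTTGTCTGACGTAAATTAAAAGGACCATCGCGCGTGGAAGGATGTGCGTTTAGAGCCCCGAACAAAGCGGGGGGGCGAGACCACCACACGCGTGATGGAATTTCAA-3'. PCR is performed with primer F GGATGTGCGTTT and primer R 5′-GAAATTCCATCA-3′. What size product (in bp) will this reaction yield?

65 bp

Scanning the template, GGATGTGCGTTT occurs at positions 56–67; this primer anneals to the bottom strand there with its 3' end pointing downstream.
The reverse primer's reverse complement is TGATGGAATTTC, which matches the template at positions 109–120.
The product runs from position 56 to position 120, so its length is 120 − 56 + 1 = 65 bp.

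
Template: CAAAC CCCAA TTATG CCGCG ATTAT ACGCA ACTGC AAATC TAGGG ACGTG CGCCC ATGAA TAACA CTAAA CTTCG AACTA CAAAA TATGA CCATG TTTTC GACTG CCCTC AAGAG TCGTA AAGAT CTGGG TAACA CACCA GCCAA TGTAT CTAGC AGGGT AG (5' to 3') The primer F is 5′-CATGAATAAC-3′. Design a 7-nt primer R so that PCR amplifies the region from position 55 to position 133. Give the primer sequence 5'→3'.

The product's 3' end on the top strand is position 133.
The reverse primer anneals to the top strand over positions 127–133, i.e. to TGGGTAA.
Its sequence written 5'→3' is the reverse complement: TTACCCA.

5'-TTACCCA-3'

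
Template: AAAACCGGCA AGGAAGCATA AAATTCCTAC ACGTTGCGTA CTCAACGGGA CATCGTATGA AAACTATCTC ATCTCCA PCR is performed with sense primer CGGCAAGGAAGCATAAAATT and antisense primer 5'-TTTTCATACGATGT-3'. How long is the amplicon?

58 bp

Scanning the template, CGGCAAGGAAGCATAAAATT occurs at positions 6–25; this primer anneals to the bottom strand there with its 3' end pointing downstream.
Taking the reverse complement of TTTTCATACGATGT gives ACATCGTATGAAAA, found at positions 50–63 on the template; the primer anneals here to the top strand with its 3' end pointing upstream.
Amplicon spans positions 6–63: 58 bp.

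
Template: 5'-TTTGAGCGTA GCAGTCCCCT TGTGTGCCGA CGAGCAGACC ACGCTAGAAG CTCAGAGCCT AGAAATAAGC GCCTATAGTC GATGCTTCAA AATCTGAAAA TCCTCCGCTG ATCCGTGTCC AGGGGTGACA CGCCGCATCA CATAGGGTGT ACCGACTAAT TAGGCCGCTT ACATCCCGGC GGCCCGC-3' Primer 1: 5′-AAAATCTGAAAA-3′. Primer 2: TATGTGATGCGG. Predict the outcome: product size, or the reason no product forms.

Yes — a 56 bp product.

Primer 1 (AAAATCTGAAAA) matches the top strand at positions 89–100; it acts as a forward primer.
Primer 2's reverse complement is CCGCATCACATA, matching the top strand at positions 133–144; it acts as a reverse primer.
The 3' ends face each other across positions 89–144, giving a 56 bp product.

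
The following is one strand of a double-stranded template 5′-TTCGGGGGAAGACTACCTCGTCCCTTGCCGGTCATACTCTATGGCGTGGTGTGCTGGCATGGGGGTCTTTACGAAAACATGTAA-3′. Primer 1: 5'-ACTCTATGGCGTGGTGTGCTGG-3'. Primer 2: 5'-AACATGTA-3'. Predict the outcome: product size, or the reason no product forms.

Primer 1 (ACTCTATGGCGTGGTGTGCTGG) matches the top strand at positions 36–57 (3' end points downstream).
Primer 2 (AACATGTA) also matches the top strand directly, at positions 76–83 — its reverse complement TACATGTT is not present.
Both primers anneal to the bottom strand with 3' ends pointing the same way, so neither can prime synthesis back toward the other.

No product — both primers anneal to the same strand and extend in the same direction.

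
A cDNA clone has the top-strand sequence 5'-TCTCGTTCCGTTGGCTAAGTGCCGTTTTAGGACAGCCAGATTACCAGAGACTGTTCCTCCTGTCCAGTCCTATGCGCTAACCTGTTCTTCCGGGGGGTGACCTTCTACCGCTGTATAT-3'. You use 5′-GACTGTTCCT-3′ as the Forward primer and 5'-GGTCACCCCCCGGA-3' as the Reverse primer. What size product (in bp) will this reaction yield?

54 bp

Scanning the template, GACTGTTCCT occurs at positions 49–58; this primer anneals to the bottom strand there with its 3' end pointing downstream.
Taking the reverse complement of GGTCACCCCCCGGA gives TCCGGGGGGTGACC, found at positions 89–102 on the template; the primer anneals here to the top strand with its 3' end pointing upstream.
Product length = (reverse-primer end) − (forward-primer start) + 1 = 102 − 49 + 1 = 54 bp.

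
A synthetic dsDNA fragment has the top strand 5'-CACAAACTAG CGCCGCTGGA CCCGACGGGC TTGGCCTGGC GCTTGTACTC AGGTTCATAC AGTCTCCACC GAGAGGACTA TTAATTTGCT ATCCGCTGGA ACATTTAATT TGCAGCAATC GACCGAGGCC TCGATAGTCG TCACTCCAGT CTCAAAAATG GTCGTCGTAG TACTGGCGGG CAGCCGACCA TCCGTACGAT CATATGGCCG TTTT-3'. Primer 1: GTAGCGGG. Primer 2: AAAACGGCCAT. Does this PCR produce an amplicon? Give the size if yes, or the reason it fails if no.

Primer 1 (GTAGCGGG) does not match the top strand, and its reverse complement CCCGCTAC does not match either.
With no annealing site for primer 1, no amplification occurs.

No product — primer 1 has no binding site in the template.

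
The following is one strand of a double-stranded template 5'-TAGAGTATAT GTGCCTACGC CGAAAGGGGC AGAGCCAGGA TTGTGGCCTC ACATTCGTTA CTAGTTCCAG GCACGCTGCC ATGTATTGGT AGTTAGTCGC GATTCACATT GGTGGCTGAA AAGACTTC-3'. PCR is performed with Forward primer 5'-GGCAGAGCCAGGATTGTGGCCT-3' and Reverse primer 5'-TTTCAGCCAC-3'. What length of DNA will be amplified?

Forward primer GGCAGAGCCAGGATTGTGGCCT is found on the top strand at positions 28–49.
The reverse primer's reverse complement is GTGGCTGAAA, which matches the template at positions 112–121.
Product length = (reverse-primer end) − (forward-primer start) + 1 = 121 − 28 + 1 = 94 bp.

94 bp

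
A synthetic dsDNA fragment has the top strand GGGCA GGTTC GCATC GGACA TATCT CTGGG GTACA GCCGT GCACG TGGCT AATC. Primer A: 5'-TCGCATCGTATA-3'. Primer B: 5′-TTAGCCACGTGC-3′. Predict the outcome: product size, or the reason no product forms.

No product — primer A has no binding site in the template.

Primer A (TCGCATCGTATA) does not match the top strand, and its reverse complement TATACGATGCGA does not match either.
With no annealing site for primer A, no amplification occurs.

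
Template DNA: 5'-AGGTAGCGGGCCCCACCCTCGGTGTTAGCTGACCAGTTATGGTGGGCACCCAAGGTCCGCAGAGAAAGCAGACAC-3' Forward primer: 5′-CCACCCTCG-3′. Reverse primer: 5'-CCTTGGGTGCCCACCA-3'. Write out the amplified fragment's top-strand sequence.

Forward primer CCACCCTCG is found on the top strand at positions 13–21.
Reverse complement of the reverse primer: TGGTGGGCACCCAAGG. This occurs on the top strand at positions 40–55.
The product is the template from position 13 through 55 (43 bp).

5'-CCACCCTCGGTGTTAGCTGACCAGTTATGGTGGGCACCCAAGG-3'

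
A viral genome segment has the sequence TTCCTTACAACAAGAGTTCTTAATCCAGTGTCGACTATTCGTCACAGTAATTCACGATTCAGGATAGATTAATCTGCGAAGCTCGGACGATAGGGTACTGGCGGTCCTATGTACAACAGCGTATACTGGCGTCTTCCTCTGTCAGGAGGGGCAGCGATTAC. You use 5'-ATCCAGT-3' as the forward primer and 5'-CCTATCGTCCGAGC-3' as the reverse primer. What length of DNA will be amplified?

72 bp

Forward primer ATCCAGT is found on the top strand at positions 23–29.
Taking the reverse complement of CCTATCGTCCGAGC gives GCTCGGACGATAGG, found at positions 81–94 on the template; the primer anneals here to the top strand with its 3' end pointing upstream.
The product runs from position 23 to position 94, so its length is 94 − 23 + 1 = 72 bp.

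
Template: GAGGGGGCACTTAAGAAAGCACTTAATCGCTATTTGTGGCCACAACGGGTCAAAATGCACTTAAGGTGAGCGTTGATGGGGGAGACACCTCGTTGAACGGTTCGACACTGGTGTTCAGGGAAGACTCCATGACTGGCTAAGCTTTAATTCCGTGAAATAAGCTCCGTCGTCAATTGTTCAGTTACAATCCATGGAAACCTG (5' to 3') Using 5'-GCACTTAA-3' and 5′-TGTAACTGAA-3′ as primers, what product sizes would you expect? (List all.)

The forward primer GCACTTAA matches the top strand at positions 7–14, 19–26, 57–64.
The reverse primer's reverse complement is TTCAGTTACA, matching at positions 177–186.
Each forward site pairs with the reverse site to give a product ending at position 186: sizes 180, 168, 130 bp.

180 bp, 168 bp, 130 bp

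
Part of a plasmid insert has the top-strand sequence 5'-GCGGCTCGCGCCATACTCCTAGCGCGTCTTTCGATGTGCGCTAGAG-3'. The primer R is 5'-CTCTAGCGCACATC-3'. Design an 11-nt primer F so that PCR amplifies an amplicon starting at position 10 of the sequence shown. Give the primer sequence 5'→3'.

5'-GCCATACTCCT-3'

The reverse primer's reverse complement GATGTGCGCTAGAG matches the template at positions 33–46; the product starts at position 10.
The forward primer is identical to the top strand over positions 10–20: GCCATACTCCT.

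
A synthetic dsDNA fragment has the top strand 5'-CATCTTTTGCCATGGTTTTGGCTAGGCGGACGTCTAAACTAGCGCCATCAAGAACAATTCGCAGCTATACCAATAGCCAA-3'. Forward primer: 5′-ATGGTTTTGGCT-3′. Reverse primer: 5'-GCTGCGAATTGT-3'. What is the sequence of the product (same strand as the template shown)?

5'-ATGGTTTTGGCTAGGCGGACGTCTAAACTAGCGCCATCAAGAACAATTCGCAGC-3'

The forward primer matches the template at positions 12–23.
Reverse complement of the reverse primer: ACAATTCGCAGC. This occurs on the top strand at positions 54–65.
The product is the template from position 12 through 65 (54 bp).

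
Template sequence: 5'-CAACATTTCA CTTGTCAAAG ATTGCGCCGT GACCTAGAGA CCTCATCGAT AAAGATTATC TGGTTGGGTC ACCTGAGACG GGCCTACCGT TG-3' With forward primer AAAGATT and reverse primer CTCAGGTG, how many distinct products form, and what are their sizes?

Two products: 61 bp, 27 bp

The forward primer AAAGATT matches the top strand at positions 17–23, 51–57.
The reverse primer's reverse complement is CACCTGAG, matching at positions 70–77.
Each forward site pairs with the reverse site to give a product ending at position 77: sizes 61, 27 bp.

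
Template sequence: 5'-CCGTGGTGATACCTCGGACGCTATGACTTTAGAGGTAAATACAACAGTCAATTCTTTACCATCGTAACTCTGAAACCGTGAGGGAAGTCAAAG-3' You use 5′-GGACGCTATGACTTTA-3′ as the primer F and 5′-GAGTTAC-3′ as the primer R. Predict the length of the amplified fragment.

Scanning the template, GGACGCTATGACTTTA occurs at positions 16–31; this primer anneals to the bottom strand there with its 3' end pointing downstream.
Reverse complement of the reverse primer: GTAACTC. This occurs on the top strand at positions 64–70.
Amplicon spans positions 16–70: 55 bp.

55 bp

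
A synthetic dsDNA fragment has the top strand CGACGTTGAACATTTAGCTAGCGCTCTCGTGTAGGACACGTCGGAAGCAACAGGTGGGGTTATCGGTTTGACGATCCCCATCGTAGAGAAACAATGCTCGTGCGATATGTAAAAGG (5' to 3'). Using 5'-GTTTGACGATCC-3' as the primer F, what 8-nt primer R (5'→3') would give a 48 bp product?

The forward primer binds at positions 66–77, so a 48 bp product ends at position 66 + 48 − 1 = 113.
The reverse primer anneals to the top strand over positions 106–113, i.e. to TATGTAAA.
Its sequence written 5'→3' is the reverse complement: TTTACATA.

5'-TTTACATA-3'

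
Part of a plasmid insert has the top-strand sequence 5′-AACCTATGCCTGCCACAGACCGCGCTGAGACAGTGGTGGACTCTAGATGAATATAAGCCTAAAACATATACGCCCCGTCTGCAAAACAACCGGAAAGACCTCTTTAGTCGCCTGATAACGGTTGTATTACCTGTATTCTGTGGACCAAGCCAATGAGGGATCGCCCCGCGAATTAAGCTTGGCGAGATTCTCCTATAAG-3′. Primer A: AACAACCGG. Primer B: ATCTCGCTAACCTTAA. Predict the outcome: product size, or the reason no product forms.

Primer B (ATCTCGCTAACCTTAA) does not match the top strand, and its reverse complement TTAAGGTTAGCGAGAT does not match either.
With no annealing site for primer B, no amplification occurs.

No product — primer B has no binding site in the template.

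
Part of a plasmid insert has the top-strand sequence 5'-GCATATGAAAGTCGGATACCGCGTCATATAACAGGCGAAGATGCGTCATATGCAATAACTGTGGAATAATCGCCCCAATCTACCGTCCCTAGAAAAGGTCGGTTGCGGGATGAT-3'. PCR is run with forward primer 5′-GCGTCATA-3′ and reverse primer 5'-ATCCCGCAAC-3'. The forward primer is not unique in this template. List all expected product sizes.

The forward primer GCGTCATA matches the top strand at positions 21–28, 43–50.
The reverse primer's reverse complement is GTTGCGGGAT, matching at positions 102–111.
Each forward site pairs with the reverse site to give a product ending at position 111: sizes 91, 69 bp.

91 bp, 69 bp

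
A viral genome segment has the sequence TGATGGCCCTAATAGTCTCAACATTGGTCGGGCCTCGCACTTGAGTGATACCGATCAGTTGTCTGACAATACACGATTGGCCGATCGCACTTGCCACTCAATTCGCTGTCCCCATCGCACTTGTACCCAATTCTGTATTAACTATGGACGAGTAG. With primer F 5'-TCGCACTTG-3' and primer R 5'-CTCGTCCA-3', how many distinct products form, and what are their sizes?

The forward primer TCGCACTTG matches the top strand at positions 35–43, 85–93, 115–123.
The reverse primer's reverse complement is TGGACGAG, matching at positions 145–152.
Each forward site pairs with the reverse site to give a product ending at position 152: sizes 118, 68, 38 bp.

Three products: 118 bp, 68 bp, 38 bp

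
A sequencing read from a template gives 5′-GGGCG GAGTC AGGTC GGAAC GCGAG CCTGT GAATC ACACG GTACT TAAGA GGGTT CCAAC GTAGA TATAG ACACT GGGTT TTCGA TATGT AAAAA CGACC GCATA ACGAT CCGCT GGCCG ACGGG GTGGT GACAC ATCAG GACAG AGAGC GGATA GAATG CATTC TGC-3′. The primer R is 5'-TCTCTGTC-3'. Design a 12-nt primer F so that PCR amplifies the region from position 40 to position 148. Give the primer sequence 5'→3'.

5'-GGTACTTAAGAG-3'

The reverse primer's reverse complement GACAGAGA matches the template at positions 141–148; the product starts at position 40.
The forward primer is identical to the top strand over positions 40–51: GGTACTTAAGAG.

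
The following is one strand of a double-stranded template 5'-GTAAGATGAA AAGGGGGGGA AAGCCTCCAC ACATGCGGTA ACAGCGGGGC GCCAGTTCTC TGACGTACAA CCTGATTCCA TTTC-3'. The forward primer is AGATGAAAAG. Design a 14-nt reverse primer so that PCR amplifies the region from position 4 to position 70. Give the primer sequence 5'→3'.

5'-TTGTACGTCAGAGA-3'

The product's 3' end on the top strand is position 70.
The reverse primer anneals to the top strand over positions 57–70, i.e. to TCTCTGACGTACAA.
Its sequence written 5'→3' is the reverse complement: TTGTACGTCAGAGA.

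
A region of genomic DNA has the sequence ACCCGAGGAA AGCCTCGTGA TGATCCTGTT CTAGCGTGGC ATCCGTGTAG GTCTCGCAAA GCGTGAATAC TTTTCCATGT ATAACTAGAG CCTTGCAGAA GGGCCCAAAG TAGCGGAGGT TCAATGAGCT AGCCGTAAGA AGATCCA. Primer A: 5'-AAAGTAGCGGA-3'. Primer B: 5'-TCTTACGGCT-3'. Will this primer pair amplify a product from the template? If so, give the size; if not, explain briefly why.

Yes — a 34 bp product.

Primer A (AAAGTAGCGGA) matches the top strand at positions 107–117; it acts as a forward primer.
Primer B's reverse complement is AGCCGTAAGA, matching the top strand at positions 131–140; it acts as a reverse primer.
The 3' ends face each other across positions 107–140, giving a 34 bp product.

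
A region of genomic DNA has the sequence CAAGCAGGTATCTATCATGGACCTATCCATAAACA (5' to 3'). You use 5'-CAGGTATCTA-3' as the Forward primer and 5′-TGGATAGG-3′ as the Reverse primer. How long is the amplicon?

Scanning the template, CAGGTATCTA occurs at positions 5–14; this primer anneals to the bottom strand there with its 3' end pointing downstream.
Taking the reverse complement of TGGATAGG gives CCTATCCA, found at positions 22–29 on the template; the primer anneals here to the top strand with its 3' end pointing upstream.
Product length = (reverse-primer end) − (forward-primer start) + 1 = 29 − 5 + 1 = 25 bp.

25 bp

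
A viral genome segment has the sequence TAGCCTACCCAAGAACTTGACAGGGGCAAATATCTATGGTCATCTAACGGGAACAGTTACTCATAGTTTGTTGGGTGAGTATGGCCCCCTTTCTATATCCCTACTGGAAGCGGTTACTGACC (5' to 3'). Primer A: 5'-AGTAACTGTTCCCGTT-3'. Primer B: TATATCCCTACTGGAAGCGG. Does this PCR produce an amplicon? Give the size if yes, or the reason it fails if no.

Primer A (AGTAACTGTTCCCGTT) has reverse complement AACGGGAACAGTTACT, which matches the top strand at positions 46–61; primer A anneals to the top strand there with its 3' end pointing upstream toward position 46.
Primer B (TATATCCCTACTGGAAGCGG) matches the top strand directly at positions 94–113; it anneals to the bottom strand with its 3' end pointing downstream toward position 113.
The 3' ends diverge (primer A extends toward position 1, primer B toward position 122), so the primers never converge on a shared product.

No product — the primers' 3' ends point away from each other.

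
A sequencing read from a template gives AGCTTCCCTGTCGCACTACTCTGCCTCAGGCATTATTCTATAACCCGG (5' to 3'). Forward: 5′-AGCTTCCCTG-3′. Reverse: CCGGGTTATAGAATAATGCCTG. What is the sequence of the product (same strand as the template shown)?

Forward primer AGCTTCCCTG is found on the top strand at positions 1–10.
The reverse primer's reverse complement is CAGGCATTATTCTATAACCCGG, which matches the template at positions 27–48.
The product is the template from position 1 through 48 (48 bp).

5'-AGCTTCCCTGTCGCACTACTCTGCCTCAGGCATTATTCTATAACCCGG-3'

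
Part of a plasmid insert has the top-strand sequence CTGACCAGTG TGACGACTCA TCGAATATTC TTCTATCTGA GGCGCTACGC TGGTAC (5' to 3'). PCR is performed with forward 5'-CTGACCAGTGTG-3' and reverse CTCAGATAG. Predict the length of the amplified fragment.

Forward primer CTGACCAGTGTG is found on the top strand at positions 1–12.
Taking the reverse complement of CTCAGATAG gives CTATCTGAG, found at positions 33–41 on the template; the primer anneals here to the top strand with its 3' end pointing upstream.
The product runs from position 1 to position 41, so its length is 41 − 1 + 1 = 41 bp.

41 bp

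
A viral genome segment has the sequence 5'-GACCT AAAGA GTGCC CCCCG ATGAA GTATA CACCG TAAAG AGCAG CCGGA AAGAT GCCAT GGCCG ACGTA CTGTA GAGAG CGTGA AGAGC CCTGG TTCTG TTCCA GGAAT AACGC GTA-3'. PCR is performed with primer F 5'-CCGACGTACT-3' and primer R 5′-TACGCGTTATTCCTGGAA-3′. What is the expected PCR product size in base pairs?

Scanning the template, CCGACGTACT occurs at positions 63–72; this primer anneals to the bottom strand there with its 3' end pointing downstream.
Reverse complement of the reverse primer: TTCCAGGAATAACGCGTA. This occurs on the top strand at positions 101–118.
The product runs from position 63 to position 118, so its length is 118 − 63 + 1 = 56 bp.

56 bp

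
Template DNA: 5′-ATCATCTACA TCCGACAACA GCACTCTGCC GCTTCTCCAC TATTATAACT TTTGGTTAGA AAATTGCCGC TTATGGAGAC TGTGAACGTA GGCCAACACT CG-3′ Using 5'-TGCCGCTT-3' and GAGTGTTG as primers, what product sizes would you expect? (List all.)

75 bp, 37 bp

The forward primer TGCCGCTT matches the top strand at positions 27–34, 65–72.
The reverse primer's reverse complement is CAACACTC, matching at positions 94–101.
Each forward site pairs with the reverse site to give a product ending at position 101: sizes 75, 37 bp.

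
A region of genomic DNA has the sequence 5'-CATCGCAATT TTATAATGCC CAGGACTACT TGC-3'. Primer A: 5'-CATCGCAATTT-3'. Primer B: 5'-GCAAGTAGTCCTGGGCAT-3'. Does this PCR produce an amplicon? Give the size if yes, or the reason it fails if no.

Yes — a 33 bp product.

Primer A (CATCGCAATTT) matches the top strand at positions 1–11; it acts as a forward primer.
Primer B's reverse complement is ATGCCCAGGACTACTTGC, matching the top strand at positions 16–33; it acts as a reverse primer.
The 3' ends face each other across positions 1–33, giving a 33 bp product.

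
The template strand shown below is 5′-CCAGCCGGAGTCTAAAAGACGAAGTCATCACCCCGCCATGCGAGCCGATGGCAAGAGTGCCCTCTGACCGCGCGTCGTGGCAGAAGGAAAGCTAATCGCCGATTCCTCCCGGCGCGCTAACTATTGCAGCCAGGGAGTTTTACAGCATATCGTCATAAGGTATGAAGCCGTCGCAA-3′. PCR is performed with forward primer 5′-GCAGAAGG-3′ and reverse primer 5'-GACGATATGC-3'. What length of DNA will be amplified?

75 bp

Scanning the template, GCAGAAGG occurs at positions 80–87; this primer anneals to the bottom strand there with its 3' end pointing downstream.
The reverse primer's reverse complement is GCATATCGTC, which matches the template at positions 145–154.
Product length = (reverse-primer end) − (forward-primer start) + 1 = 154 − 80 + 1 = 75 bp.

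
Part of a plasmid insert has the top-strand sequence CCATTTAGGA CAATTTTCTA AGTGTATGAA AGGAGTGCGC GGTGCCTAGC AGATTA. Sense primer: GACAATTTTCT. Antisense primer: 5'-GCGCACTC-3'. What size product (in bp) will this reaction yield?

Scanning the template, GACAATTTTCT occurs at positions 9–19; this primer anneals to the bottom strand there with its 3' end pointing downstream.
Reverse complement of the reverse primer: GAGTGCGC. This occurs on the top strand at positions 33–40.
Product length = (reverse-primer end) − (forward-primer start) + 1 = 40 − 9 + 1 = 32 bp.

32 bp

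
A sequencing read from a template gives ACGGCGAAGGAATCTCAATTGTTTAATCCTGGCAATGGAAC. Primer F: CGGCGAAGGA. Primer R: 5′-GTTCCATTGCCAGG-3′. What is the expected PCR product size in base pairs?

The forward primer matches the template at positions 2–11.
Reverse complement of the reverse primer: CCTGGCAATGGAAC. This occurs on the top strand at positions 28–41.
Product length = (reverse-primer end) − (forward-primer start) + 1 = 41 − 2 + 1 = 40 bp.

40 bp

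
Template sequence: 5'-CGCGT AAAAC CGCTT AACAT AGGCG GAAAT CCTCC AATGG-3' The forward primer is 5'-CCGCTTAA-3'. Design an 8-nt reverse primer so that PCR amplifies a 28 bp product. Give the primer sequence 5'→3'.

The forward primer binds at positions 10–17, so a 28 bp product ends at position 10 + 28 − 1 = 37.
The reverse primer anneals to the top strand over positions 30–37, i.e. to TCCTCCAA.
Its sequence written 5'→3' is the reverse complement: TTGGAGGA.

5'-TTGGAGGA-3'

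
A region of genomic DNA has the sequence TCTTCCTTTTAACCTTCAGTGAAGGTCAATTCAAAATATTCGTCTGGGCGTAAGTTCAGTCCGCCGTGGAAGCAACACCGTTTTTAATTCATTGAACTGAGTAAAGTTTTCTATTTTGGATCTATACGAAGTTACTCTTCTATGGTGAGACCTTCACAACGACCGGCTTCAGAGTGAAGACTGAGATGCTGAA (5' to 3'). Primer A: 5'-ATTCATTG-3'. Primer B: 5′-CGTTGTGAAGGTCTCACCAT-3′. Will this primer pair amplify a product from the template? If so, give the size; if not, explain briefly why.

Primer A (ATTCATTG) matches the top strand at positions 87–94; it acts as a forward primer.
Primer B's reverse complement is ATGGTGAGACCTTCACAACG, matching the top strand at positions 142–161; it acts as a reverse primer.
The 3' ends face each other across positions 87–161, giving a 75 bp product.

Yes — a 75 bp product.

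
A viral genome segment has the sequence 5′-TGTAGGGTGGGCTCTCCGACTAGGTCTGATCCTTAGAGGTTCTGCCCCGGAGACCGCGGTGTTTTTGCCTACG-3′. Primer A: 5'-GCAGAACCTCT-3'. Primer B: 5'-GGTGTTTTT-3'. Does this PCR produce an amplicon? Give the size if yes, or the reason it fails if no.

Primer A (GCAGAACCTCT) has reverse complement AGAGGTTCTGC, which matches the top strand at positions 35–45; primer A anneals to the top strand there with its 3' end pointing upstream toward position 35.
Primer B (GGTGTTTTT) matches the top strand directly at positions 58–66; it anneals to the bottom strand with its 3' end pointing downstream toward position 66.
The 3' ends diverge (primer A extends toward position 1, primer B toward position 73), so the primers never converge on a shared product.

No product — the primers' 3' ends point away from each other.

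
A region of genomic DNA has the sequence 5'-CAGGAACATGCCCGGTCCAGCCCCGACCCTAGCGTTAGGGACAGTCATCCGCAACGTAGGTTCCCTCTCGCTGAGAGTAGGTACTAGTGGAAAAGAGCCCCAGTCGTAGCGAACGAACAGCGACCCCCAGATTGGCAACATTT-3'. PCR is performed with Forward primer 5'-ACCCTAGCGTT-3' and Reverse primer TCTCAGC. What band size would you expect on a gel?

51 bp

The forward primer matches the template at positions 26–36.
The reverse primer's reverse complement is GCTGAGA, which matches the template at positions 70–76.
Amplicon spans positions 26–76: 51 bp.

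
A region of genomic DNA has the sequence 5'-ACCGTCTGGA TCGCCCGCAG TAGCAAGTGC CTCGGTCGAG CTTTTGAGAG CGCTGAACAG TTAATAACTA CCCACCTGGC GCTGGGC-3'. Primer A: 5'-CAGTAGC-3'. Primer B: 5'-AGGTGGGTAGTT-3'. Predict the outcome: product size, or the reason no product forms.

Yes — a 60 bp product.

Primer A (CAGTAGC) matches the top strand at positions 18–24; it acts as a forward primer.
Primer B's reverse complement is AACTACCCACCT, matching the top strand at positions 66–77; it acts as a reverse primer.
The 3' ends face each other across positions 18–77, giving a 60 bp product.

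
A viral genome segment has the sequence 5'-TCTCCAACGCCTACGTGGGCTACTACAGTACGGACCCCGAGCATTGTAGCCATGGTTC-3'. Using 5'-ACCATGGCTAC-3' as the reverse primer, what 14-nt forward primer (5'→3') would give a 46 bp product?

The reverse primer's reverse complement GTAGCCATGGT matches the template at positions 46–56, so the product ends at position 56.
A 46 bp product then starts at position 56 − 46 + 1 = 11.
The forward primer is identical to the top strand there: CTACGTGGGCTACT.

5'-CTACGTGGGCTACT-3'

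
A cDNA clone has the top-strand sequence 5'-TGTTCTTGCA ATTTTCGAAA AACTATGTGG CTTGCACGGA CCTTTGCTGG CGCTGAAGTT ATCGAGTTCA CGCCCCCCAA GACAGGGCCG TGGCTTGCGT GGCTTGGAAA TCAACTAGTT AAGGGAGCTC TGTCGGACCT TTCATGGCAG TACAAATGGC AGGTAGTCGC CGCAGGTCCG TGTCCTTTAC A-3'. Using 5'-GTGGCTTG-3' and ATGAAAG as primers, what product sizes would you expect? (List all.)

119 bp, 56 bp, 47 bp

The forward primer GTGGCTTG matches the top strand at positions 27–34, 90–97, 99–106.
The reverse primer's reverse complement is CTTTCAT, matching at positions 139–145.
Each forward site pairs with the reverse site to give a product ending at position 145: sizes 119, 56, 47 bp.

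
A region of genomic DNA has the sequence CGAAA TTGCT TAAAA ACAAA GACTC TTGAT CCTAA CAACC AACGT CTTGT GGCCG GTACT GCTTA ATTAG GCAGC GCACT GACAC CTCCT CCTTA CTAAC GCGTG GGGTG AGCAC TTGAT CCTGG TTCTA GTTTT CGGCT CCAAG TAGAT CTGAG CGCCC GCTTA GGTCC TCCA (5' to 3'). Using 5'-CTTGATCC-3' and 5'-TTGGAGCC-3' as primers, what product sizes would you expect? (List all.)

120 bp, 30 bp

The forward primer CTTGATCC matches the top strand at positions 25–32, 115–122.
The reverse primer's reverse complement is GGCTCCAA, matching at positions 137–144.
Each forward site pairs with the reverse site to give a product ending at position 144: sizes 120, 30 bp.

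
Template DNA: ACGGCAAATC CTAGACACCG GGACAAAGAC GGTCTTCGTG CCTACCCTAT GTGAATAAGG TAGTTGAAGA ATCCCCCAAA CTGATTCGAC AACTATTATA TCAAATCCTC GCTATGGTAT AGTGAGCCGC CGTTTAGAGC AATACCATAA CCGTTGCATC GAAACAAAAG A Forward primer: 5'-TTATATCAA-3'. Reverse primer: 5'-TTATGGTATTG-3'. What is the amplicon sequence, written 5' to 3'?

Forward primer TTATATCAA is found on the top strand at positions 96–104.
Taking the reverse complement of TTATGGTATTG gives CAATACCATAA, found at positions 140–150 on the template; the primer anneals here to the top strand with its 3' end pointing upstream.
The product is the template from position 96 through 150 (55 bp).

5'-TTATATCAAATCCTCGCTATGGTATAGTGAGCCGCCGTTTAGAGCAATACCATAA-3'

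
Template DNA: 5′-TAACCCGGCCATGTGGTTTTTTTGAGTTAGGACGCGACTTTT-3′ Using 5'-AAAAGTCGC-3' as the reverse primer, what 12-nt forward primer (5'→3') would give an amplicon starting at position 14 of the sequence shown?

The reverse primer's reverse complement GCGACTTTT matches the template at positions 34–42; the product starts at position 14.
The forward primer is identical to the top strand over positions 14–25: TGGTTTTTTTGA.

5'-TGGTTTTTTTGA-3'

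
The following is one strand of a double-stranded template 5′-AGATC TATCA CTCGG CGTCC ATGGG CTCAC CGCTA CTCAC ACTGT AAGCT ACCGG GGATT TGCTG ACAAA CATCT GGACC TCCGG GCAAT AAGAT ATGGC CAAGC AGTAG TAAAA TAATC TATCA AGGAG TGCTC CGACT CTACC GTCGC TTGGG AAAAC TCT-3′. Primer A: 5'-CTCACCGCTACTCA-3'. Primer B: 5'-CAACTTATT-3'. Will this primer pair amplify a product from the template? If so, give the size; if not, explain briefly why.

Primer B (CAACTTATT) does not match the top strand, and its reverse complement AATAAGTTG does not match either.
With no annealing site for primer B, no amplification occurs.

No product — primer B has no binding site in the template.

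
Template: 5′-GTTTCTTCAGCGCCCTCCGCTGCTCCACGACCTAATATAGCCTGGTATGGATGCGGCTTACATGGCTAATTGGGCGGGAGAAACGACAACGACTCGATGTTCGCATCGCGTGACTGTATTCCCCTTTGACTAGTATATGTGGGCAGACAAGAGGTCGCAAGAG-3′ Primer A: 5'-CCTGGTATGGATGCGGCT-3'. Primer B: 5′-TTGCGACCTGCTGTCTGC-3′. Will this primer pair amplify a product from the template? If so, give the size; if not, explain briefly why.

No product — primer B has no binding site in the template.

Primer B (TTGCGACCTGCTGTCTGC) does not match the top strand, and its reverse complement GCAGACAGCAGGTCGCAA does not match either.
With no annealing site for primer B, no amplification occurs.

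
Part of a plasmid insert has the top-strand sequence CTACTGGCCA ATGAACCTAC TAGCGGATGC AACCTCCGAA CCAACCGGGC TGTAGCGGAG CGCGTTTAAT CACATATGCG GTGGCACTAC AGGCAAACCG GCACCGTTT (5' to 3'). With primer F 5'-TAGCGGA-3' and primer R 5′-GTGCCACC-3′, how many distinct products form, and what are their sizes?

The forward primer TAGCGGA matches the top strand at positions 21–27, 53–59.
The reverse primer's reverse complement is GGTGGCAC, matching at positions 80–87.
Each forward site pairs with the reverse site to give a product ending at position 87: sizes 67, 35 bp.

Two products: 67 bp, 35 bp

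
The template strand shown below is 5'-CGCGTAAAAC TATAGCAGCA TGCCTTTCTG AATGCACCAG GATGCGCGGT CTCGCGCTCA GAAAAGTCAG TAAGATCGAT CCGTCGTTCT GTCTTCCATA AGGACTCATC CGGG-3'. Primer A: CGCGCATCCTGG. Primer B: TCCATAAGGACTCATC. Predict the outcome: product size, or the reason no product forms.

Primer A (CGCGCATCCTGG) has reverse complement CCAGGATGCGCG, which matches the top strand at positions 37–48; primer A anneals to the top strand there with its 3' end pointing upstream toward position 37.
Primer B (TCCATAAGGACTCATC) matches the top strand directly at positions 95–110; it anneals to the bottom strand with its 3' end pointing downstream toward position 110.
The 3' ends diverge (primer A extends toward position 1, primer B toward position 114), so the primers never converge on a shared product.

No product — the primers' 3' ends point away from each other.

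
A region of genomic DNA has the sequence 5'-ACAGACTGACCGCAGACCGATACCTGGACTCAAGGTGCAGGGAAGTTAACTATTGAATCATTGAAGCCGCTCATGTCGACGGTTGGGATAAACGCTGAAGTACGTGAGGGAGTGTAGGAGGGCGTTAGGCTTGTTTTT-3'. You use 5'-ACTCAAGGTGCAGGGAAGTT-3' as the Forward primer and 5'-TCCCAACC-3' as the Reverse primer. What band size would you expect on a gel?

Forward primer ACTCAAGGTGCAGGGAAGTT is found on the top strand at positions 28–47.
Taking the reverse complement of TCCCAACC gives GGTTGGGA, found at positions 81–88 on the template; the primer anneals here to the top strand with its 3' end pointing upstream.
Product length = (reverse-primer end) − (forward-primer start) + 1 = 88 − 28 + 1 = 61 bp.

61 bp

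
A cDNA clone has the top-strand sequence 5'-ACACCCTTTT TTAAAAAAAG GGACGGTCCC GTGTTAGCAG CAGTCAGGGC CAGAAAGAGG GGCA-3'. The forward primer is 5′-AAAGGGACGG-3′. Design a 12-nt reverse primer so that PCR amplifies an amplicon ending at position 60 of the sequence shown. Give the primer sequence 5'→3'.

5'-CCTCTTTCTGGC-3'

The forward primer binds at positions 17–26; the product's 3' end on the top strand is position 60.
The reverse primer anneals to the top strand over positions 49–60, i.e. to GCCAGAAAGAGG.
Its sequence written 5'→3' is the reverse complement: CCTCTTTCTGGC.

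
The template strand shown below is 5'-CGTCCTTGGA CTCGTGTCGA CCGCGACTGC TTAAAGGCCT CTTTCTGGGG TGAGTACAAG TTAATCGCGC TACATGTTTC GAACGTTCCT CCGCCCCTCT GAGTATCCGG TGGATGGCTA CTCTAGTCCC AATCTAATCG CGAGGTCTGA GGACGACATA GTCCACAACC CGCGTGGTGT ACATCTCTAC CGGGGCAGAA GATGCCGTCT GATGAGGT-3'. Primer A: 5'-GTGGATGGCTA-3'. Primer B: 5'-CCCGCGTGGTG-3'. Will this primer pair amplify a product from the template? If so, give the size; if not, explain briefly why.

No product — both primers anneal to the same strand and extend in the same direction.

Primer A (GTGGATGGCTA) matches the top strand at positions 110–120 (3' end points downstream).
Primer B (CCCGCGTGGTG) also matches the top strand directly, at positions 169–179 — its reverse complement CACCACGCGGG is not present.
Both primers anneal to the bottom strand with 3' ends pointing the same way, so neither can prime synthesis back toward the other.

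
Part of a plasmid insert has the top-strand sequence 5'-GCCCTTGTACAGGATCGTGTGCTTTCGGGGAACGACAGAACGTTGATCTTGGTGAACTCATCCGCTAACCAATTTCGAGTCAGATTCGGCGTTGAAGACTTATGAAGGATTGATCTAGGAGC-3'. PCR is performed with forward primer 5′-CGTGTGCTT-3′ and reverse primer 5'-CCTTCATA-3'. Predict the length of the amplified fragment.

93 bp

Scanning the template, CGTGTGCTT occurs at positions 16–24; this primer anneals to the bottom strand there with its 3' end pointing downstream.
Reverse complement of the reverse primer: TATGAAGG. This occurs on the top strand at positions 101–108.
Amplicon spans positions 16–108: 93 bp.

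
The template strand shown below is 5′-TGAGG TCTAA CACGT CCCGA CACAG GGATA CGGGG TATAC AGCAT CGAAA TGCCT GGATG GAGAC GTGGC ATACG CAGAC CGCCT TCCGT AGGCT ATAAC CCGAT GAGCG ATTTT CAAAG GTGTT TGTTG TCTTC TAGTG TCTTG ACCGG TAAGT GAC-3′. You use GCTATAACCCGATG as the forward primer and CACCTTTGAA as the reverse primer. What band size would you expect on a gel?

31 bp

Scanning the template, GCTATAACCCGATG occurs at positions 93–106; this primer anneals to the bottom strand there with its 3' end pointing downstream.
The reverse primer's reverse complement is TTCAAAGGTG, which matches the template at positions 114–123.
Amplicon spans positions 93–123: 31 bp.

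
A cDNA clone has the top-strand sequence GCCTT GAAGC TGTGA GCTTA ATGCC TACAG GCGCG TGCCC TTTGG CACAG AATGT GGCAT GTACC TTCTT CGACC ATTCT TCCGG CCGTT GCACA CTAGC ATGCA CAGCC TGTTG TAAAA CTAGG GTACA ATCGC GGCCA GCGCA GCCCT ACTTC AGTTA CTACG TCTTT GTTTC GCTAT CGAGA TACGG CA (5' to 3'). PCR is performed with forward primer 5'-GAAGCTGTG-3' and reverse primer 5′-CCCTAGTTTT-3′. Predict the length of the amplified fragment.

Scanning the template, GAAGCTGTG occurs at positions 6–14; this primer anneals to the bottom strand there with its 3' end pointing downstream.
Taking the reverse complement of CCCTAGTTTT gives AAAACTAGGG, found at positions 117–126 on the template; the primer anneals here to the top strand with its 3' end pointing upstream.
Product length = (reverse-primer end) − (forward-primer start) + 1 = 126 − 6 + 1 = 121 bp.

121 bp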